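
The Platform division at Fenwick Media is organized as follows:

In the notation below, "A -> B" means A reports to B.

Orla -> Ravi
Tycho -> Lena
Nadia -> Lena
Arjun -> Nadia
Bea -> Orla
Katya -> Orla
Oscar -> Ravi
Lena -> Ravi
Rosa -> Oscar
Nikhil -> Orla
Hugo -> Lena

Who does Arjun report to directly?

Arjun reports directly to Nadia.

Nadia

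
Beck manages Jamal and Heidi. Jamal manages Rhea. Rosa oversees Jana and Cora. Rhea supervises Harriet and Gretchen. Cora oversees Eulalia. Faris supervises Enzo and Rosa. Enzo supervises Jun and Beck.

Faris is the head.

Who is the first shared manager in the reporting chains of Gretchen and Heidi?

Beck

Gretchen's chain of managers is Rhea, Jamal, Beck, Enzo, Faris. Heidi's chain of managers is Beck, Enzo, Faris. The first manager that appears in both chains is Beck.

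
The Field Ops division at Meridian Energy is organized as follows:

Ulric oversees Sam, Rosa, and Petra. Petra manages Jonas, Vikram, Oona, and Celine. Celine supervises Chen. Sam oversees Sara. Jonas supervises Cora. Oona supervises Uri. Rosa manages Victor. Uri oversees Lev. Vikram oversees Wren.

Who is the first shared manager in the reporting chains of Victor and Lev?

Ulric

Victor's chain of managers is Rosa, Ulric. Lev's chain of managers is Uri, Oona, Petra, Ulric. The first manager that appears in both chains is Ulric.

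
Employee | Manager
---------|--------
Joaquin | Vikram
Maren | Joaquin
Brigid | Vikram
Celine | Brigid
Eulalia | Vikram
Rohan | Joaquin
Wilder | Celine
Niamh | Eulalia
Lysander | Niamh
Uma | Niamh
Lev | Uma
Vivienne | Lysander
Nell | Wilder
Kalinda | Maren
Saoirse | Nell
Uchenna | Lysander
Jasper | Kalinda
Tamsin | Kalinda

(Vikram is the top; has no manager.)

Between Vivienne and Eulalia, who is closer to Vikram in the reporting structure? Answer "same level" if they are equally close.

Vivienne is 4 levels below Vikram; Eulalia is 1. Eulalia is higher.

Eulalia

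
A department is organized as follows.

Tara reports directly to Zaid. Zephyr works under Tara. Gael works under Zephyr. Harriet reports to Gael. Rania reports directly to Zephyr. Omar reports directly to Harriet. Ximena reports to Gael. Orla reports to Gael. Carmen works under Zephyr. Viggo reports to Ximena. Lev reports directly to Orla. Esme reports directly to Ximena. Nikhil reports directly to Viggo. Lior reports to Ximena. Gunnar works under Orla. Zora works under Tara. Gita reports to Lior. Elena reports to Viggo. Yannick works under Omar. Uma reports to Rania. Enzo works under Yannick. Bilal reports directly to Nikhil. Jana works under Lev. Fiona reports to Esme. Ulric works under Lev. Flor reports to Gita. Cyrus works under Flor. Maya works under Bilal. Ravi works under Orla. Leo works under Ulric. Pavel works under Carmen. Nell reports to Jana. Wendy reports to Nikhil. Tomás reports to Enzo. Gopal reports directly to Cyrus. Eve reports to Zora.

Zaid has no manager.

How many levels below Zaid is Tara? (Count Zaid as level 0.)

1

Chain from Tara up to Zaid: Tara → Zaid. That is 1 step up, so Tara is 1 level below Zaid.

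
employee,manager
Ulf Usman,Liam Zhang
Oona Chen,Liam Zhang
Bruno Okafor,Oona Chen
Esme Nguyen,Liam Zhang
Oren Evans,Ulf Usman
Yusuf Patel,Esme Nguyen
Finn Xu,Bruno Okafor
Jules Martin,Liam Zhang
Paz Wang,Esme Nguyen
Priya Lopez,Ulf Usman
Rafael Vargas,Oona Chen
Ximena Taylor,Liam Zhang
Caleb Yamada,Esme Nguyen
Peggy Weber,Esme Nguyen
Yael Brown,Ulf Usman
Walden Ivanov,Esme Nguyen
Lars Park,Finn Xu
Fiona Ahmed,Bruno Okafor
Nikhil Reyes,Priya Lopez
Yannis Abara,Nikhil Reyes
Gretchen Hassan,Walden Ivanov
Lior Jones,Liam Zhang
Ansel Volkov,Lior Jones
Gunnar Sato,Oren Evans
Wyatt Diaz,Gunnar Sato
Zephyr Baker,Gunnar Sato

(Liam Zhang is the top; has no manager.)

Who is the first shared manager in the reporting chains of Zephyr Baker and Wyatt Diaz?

Zephyr Baker's chain of managers is Gunnar Sato, Oren Evans, Ulf Usman, Liam Zhang. Wyatt Diaz's chain of managers is Gunnar Sato, Oren Evans, Ulf Usman, Liam Zhang. The first manager that appears in both chains is Gunnar Sato.

Gunnar Sato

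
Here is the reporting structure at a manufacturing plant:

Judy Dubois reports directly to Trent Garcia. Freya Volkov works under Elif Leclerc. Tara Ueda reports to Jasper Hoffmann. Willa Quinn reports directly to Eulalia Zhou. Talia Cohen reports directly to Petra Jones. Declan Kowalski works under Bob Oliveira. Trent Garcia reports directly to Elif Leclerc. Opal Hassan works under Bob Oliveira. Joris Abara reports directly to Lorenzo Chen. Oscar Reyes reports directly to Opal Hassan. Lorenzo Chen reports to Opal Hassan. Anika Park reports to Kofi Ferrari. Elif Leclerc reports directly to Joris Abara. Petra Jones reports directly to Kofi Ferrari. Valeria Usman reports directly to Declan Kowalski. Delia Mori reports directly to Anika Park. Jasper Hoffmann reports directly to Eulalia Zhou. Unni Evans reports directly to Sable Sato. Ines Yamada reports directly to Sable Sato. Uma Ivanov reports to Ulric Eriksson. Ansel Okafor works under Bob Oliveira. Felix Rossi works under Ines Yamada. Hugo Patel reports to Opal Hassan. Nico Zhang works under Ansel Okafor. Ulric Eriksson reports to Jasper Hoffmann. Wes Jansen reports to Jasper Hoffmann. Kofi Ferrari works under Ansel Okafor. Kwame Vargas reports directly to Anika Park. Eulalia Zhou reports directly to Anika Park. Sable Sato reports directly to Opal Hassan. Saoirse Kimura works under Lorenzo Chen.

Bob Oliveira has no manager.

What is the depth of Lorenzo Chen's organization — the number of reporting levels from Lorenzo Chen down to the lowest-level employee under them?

The longest chain under Lorenzo Chen runs Lorenzo Chen → Joris Abara → Elif Leclerc → Trent Garcia → Judy Dubois, which is 4 levels below Lorenzo Chen.

4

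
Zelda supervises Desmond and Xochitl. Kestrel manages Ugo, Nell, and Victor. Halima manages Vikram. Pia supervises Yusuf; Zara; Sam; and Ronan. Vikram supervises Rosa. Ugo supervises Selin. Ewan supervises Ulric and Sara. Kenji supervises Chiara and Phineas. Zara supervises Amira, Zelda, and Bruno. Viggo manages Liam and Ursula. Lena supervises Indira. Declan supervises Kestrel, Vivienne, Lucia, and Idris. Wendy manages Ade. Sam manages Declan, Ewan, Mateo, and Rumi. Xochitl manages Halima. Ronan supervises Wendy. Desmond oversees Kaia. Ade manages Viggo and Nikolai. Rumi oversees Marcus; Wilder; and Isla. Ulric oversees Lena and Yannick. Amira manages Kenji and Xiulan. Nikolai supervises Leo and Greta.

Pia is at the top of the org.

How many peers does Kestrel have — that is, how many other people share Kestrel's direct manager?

Kestrel reports to Declan. Declan's other direct reports are Vivienne, Lucia, Idris — 3 peers.

3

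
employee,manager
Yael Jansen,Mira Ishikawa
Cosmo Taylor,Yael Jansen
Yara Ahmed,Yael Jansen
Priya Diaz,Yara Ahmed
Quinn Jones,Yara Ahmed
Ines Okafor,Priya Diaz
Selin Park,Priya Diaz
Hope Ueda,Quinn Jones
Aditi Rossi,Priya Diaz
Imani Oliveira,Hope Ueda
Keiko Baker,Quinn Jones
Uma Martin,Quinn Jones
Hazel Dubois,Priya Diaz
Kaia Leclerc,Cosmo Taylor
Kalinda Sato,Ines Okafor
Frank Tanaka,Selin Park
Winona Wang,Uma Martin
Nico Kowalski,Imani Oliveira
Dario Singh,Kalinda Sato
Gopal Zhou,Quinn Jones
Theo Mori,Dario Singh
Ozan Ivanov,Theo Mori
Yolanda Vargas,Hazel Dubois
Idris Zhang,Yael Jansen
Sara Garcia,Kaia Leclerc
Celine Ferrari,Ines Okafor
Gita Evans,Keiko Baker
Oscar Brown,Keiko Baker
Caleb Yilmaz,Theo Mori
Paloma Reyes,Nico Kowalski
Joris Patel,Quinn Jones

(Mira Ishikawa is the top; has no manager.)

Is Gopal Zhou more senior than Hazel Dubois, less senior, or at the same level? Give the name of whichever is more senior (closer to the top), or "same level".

same level

Both Gopal Zhou and Hazel Dubois are 4 levels below Mira Ishikawa.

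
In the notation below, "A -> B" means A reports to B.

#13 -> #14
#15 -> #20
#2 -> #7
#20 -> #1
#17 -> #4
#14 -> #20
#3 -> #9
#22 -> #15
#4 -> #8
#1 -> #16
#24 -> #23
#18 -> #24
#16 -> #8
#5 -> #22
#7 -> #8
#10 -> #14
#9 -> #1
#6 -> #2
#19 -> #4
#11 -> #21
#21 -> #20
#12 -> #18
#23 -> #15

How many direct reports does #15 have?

#15 directly manages #23, #22. That is 2 direct reports.

2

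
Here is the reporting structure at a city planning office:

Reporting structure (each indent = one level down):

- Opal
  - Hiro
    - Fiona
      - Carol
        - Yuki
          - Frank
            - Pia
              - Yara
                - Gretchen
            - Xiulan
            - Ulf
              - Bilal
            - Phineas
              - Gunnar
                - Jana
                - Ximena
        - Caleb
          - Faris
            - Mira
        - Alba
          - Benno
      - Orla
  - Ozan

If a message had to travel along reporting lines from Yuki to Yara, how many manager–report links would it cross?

Yara is in Yuki's organization: the chain from Yara up to Yuki is Yara → Pia → Frank → Yuki, which is 3 links.

3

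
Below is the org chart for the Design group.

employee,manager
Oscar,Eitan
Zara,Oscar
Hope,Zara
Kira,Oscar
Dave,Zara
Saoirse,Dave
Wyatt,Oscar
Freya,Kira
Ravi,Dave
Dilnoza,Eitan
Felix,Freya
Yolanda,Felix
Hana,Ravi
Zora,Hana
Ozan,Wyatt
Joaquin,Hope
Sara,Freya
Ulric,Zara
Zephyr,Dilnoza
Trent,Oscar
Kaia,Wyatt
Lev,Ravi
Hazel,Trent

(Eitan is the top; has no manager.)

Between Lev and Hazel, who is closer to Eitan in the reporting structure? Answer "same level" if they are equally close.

Hazel

Lev is 5 levels below Eitan; Hazel is 3. Hazel is higher.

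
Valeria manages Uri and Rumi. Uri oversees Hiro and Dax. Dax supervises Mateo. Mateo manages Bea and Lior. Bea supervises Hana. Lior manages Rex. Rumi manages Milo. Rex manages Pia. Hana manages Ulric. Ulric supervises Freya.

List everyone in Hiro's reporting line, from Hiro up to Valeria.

Hiro reports to Uri. Uri reports to Valeria. Valeria is at the top.

Hiro -> Uri -> Valeria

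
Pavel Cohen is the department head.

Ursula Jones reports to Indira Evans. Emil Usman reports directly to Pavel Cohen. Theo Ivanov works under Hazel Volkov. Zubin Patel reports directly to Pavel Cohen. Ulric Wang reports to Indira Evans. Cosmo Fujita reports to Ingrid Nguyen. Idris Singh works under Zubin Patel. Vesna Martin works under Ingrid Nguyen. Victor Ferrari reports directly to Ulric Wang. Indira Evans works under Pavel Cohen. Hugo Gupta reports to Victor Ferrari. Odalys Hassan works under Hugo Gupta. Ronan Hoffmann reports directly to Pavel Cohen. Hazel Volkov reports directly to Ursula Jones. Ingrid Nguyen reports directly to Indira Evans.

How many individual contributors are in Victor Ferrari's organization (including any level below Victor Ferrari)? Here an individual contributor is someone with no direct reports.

The only person in Victor Ferrari's organization with no one reporting to them is Odalys Hassan. That is 1.

1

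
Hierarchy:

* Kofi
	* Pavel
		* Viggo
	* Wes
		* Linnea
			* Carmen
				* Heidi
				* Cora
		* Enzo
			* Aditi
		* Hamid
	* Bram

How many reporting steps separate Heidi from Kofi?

Chain from Heidi up to Kofi: Heidi → Carmen → Linnea → Wes → Kofi. That is 4 steps up, so Heidi is 4 levels below Kofi.

4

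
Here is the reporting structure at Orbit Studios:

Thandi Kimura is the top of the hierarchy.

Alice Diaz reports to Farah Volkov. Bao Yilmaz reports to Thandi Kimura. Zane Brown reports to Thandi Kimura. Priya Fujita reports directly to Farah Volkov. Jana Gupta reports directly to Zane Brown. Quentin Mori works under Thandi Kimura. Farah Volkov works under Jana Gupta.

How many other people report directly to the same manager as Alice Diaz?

Alice Diaz reports to Farah Volkov. Farah Volkov's other direct reports are Priya Fujita — 1 peer.

1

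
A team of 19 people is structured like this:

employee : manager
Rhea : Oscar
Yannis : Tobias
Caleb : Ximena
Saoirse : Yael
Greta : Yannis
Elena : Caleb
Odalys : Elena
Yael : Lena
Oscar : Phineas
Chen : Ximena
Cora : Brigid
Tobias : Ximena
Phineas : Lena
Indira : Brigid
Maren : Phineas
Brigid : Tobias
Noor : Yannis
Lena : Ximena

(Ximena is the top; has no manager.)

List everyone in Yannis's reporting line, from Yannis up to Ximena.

Yannis -> Tobias -> Ximena

Yannis reports to Tobias. Tobias reports to Ximena. Ximena is at the top.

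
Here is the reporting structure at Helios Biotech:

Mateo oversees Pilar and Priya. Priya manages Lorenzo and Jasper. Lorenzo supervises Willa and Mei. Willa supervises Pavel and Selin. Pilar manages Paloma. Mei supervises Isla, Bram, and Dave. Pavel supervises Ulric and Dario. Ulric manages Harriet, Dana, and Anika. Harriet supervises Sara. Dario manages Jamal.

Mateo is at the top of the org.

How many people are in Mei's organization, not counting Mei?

3

Mei directly manages Isla, Bram, Dave. Isla has no reports. Bram has no reports. Dave has no reports. So Mei's organization is 3 direct reports plus everyone under them: 1 + 1 + 1 = 3.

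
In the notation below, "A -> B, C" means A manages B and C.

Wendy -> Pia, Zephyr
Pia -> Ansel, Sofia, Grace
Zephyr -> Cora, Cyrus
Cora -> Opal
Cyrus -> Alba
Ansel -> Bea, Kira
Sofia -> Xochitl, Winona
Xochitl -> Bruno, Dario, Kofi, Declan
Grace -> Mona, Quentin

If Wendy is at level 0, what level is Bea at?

3

Chain from Bea up to Wendy: Bea → Ansel → Pia → Wendy. That is 3 steps up, so Bea is 3 levels below Wendy.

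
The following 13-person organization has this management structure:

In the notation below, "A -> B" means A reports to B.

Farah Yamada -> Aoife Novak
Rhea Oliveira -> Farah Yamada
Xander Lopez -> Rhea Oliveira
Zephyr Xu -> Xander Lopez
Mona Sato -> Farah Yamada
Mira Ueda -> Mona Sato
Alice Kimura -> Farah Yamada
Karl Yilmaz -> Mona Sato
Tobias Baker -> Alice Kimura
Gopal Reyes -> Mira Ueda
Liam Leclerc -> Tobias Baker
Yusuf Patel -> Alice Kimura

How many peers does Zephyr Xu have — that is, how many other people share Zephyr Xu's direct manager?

Zephyr Xu reports to Xander Lopez, and Xander Lopez has no other direct reports. Zephyr Xu has 0 peers.

0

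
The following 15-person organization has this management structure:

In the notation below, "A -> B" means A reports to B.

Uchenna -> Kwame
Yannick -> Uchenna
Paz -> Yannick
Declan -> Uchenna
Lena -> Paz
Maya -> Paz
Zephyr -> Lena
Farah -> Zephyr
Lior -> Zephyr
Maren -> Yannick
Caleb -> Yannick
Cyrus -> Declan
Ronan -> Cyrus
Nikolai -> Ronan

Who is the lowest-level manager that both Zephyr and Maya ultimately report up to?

Paz

Zephyr's chain of managers is Lena, Paz, Yannick, Uchenna, Kwame. Maya's chain of managers is Paz, Yannick, Uchenna, Kwame. The first manager that appears in both chains is Paz.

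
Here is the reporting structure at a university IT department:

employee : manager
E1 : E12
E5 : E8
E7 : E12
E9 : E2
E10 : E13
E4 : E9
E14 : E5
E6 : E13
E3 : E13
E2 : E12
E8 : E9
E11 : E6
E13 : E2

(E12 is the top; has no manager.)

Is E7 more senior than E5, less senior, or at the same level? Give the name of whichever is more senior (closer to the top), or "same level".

E7

E7 is 1 level below E12; E5 is 4. E7 is higher.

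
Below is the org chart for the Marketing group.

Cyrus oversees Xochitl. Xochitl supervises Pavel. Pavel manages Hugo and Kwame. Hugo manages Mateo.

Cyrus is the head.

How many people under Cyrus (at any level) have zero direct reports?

The people in Cyrus's organization with no one reporting to them are Kwame, Mateo. That is 2.

2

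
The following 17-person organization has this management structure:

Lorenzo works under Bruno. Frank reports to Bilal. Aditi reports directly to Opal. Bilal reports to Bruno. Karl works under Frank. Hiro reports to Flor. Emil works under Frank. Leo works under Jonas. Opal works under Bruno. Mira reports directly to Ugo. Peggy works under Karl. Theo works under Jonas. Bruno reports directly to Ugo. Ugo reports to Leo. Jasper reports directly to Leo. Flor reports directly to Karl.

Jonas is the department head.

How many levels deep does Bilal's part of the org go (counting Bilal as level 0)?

The longest chain under Bilal runs Bilal → Frank → Karl → Flor → Hiro, which is 4 levels below Bilal.

4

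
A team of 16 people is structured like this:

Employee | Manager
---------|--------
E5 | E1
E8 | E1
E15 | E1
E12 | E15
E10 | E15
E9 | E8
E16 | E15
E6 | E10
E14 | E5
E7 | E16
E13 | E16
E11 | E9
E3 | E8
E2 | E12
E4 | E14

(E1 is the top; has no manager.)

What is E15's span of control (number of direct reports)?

3

E15 directly manages E12, E10, E16. That is 3 direct reports.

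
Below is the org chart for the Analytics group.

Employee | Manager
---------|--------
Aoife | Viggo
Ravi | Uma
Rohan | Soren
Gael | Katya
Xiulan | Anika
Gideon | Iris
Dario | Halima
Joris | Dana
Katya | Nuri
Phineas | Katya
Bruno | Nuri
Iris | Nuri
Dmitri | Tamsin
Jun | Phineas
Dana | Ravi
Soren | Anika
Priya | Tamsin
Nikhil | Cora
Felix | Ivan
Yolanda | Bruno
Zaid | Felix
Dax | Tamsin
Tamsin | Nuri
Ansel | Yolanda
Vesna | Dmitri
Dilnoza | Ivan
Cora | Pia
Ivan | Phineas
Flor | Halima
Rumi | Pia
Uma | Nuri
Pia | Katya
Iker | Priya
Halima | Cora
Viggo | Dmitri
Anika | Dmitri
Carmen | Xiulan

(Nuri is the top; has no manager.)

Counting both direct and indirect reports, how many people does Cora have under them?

4

Cora directly manages Halima, Nikhil. Under Halima: Flor, Dario (2). Nikhil has no reports. So Cora's organization is 2 direct reports plus everyone under them: 3 + 1 = 4.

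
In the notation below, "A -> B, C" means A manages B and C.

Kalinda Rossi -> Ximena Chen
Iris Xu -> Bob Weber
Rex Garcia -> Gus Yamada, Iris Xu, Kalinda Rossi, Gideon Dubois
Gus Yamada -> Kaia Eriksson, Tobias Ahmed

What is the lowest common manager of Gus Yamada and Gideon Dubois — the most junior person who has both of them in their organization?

Rex Garcia

Gus Yamada's chain of managers is Rex Garcia. Gideon Dubois's chain of managers is Rex Garcia. The first manager that appears in both chains is Rex Garcia.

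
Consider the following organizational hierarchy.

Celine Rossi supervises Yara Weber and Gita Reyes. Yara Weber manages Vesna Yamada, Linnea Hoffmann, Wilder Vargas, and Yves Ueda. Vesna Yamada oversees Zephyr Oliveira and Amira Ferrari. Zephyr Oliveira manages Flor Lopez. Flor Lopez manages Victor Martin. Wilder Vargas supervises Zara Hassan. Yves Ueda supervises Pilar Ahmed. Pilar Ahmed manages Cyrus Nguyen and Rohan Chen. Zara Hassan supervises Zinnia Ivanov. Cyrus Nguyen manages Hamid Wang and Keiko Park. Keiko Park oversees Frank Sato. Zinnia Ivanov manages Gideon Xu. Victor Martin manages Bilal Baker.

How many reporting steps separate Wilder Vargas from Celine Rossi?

Chain from Wilder Vargas up to Celine Rossi: Wilder Vargas → Yara Weber → Celine Rossi. That is 2 steps up, so Wilder Vargas is 2 levels below Celine Rossi.

2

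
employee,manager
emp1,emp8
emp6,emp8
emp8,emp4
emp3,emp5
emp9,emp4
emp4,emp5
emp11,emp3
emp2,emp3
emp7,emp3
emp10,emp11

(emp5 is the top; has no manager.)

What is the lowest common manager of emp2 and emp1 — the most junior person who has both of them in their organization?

emp2's chain of managers is emp3, emp5. emp1's chain of managers is emp8, emp4, emp5. The first manager that appears in both chains is emp5.

emp5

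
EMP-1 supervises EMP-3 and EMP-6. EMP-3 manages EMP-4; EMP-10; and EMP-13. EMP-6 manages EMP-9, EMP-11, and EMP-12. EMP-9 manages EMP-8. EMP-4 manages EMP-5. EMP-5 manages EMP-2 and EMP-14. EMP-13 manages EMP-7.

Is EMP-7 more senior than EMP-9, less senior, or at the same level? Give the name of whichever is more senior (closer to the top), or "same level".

EMP-7 is 3 levels below EMP-1; EMP-9 is 2. EMP-9 is higher.

EMP-9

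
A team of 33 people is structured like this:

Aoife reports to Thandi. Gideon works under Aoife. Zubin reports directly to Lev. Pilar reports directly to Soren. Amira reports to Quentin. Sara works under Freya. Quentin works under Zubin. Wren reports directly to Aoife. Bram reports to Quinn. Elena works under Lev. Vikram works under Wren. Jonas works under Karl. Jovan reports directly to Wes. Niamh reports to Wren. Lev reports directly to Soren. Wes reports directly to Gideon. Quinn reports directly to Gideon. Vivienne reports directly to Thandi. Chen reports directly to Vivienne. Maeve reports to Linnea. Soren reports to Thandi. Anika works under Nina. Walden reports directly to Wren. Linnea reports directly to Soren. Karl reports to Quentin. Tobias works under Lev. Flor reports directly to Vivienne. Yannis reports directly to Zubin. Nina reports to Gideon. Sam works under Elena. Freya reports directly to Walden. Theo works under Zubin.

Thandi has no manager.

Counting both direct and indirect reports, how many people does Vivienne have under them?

2

Vivienne directly manages Chen, Flor. Chen has no reports. Flor has no reports. So Vivienne's organization is 2 direct reports plus everyone under them: 1 + 1 = 2.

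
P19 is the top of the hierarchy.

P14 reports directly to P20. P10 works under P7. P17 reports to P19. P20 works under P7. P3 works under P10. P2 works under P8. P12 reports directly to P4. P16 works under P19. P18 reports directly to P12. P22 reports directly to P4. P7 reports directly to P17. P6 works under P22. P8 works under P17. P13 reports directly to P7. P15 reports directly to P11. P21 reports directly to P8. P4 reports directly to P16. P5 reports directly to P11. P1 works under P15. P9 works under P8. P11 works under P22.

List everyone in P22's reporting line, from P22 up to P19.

P22 reports to P4. P4 reports to P16. P16 reports to P19. P19 is at the top.

P22 -> P4 -> P16 -> P19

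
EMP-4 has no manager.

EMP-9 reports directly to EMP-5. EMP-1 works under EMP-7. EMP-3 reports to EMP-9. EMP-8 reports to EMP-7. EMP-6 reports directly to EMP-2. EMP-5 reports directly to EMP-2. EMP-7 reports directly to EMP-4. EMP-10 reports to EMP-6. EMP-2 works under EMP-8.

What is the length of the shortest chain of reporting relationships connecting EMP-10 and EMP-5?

EMP-10 is 2 levels below EMP-2, and EMP-5 is 1 level below EMP-2 (their lowest common manager). The shortest path runs up from EMP-10 to EMP-2 and back down to EMP-5: 2 + 1 = 3 links.

3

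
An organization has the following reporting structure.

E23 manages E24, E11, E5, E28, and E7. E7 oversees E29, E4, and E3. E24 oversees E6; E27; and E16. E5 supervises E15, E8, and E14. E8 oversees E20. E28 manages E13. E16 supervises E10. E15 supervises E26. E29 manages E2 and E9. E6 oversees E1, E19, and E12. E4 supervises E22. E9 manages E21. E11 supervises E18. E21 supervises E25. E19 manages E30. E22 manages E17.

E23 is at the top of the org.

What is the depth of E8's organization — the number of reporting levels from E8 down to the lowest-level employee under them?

The longest chain under E8 runs E8 → E20, which is 1 level below E8.

1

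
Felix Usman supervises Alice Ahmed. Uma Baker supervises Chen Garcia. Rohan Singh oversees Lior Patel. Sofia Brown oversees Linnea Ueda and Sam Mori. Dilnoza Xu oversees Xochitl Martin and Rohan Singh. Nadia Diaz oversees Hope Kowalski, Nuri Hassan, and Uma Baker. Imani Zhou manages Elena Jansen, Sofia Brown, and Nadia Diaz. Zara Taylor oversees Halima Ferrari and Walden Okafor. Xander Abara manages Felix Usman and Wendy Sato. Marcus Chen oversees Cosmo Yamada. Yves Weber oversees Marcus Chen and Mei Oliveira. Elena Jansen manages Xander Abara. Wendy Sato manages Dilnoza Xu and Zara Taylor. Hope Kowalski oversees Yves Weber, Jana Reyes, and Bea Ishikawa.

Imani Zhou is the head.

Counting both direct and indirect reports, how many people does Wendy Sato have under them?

7

Wendy Sato directly manages Dilnoza Xu, Zara Taylor. Under Dilnoza Xu: Rohan Singh, Lior Patel, Xochitl Martin (3). Under Zara Taylor: Halima Ferrari, Walden Okafor (2). So Wendy Sato's organization is 2 direct reports plus everyone under them: 4 + 3 = 7.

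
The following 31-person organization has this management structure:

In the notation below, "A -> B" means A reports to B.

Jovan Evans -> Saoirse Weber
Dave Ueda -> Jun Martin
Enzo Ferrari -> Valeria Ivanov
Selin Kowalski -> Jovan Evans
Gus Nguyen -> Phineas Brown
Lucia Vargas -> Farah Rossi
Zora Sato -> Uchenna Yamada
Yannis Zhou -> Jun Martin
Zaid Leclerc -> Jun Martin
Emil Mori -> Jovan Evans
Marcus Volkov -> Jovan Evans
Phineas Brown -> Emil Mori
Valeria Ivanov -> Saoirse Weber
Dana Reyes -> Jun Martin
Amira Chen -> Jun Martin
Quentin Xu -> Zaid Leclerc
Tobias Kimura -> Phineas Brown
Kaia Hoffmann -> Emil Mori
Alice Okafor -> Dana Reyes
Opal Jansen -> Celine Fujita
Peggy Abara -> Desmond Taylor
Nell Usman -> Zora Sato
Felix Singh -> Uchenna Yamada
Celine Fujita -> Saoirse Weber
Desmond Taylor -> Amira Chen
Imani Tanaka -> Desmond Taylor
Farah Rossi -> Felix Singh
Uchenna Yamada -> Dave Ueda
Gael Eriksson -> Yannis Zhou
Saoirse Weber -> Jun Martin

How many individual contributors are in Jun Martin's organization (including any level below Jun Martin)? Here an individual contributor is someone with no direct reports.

14

The people in Jun Martin's organization with no one reporting to them are Quentin Xu, Gael Eriksson, Lucia Vargas, Nell Usman, Imani Tanaka, Peggy Abara, Alice Okafor, Enzo Ferrari, Marcus Volkov, Selin Kowalski, Kaia Hoffmann, Gus Nguyen, Tobias Kimura, Opal Jansen. That is 14.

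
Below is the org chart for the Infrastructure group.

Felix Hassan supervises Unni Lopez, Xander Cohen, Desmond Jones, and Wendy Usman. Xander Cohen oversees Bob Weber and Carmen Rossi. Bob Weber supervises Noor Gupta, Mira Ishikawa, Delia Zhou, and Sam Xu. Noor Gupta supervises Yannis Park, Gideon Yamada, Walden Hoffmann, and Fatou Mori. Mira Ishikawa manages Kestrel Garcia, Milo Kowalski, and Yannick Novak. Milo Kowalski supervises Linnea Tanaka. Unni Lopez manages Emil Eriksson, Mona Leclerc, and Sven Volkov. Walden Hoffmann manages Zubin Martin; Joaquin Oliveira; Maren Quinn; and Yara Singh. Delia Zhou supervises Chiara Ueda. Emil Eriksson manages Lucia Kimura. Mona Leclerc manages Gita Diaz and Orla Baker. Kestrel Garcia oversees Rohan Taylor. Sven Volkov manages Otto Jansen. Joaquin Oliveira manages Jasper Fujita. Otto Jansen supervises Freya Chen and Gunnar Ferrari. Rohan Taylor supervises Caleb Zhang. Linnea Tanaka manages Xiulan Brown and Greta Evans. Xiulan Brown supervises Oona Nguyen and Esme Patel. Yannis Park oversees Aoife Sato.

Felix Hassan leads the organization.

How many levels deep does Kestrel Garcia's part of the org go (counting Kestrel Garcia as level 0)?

The longest chain under Kestrel Garcia runs Kestrel Garcia → Rohan Taylor → Caleb Zhang, which is 2 levels below Kestrel Garcia.

2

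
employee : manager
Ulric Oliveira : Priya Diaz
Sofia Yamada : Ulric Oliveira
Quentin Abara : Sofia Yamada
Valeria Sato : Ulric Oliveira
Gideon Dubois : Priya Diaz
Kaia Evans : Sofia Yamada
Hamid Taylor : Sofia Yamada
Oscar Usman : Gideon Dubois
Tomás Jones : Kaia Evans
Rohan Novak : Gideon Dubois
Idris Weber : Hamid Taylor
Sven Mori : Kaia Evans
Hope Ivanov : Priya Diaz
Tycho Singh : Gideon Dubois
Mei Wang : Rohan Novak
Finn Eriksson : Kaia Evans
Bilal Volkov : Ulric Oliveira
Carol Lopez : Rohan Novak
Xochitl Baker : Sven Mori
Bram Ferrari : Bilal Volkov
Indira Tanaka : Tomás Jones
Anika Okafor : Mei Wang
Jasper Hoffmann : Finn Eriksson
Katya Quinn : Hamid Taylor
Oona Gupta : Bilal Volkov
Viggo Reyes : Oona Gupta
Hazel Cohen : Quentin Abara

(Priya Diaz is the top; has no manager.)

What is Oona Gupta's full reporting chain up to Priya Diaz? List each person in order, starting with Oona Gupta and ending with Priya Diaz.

Oona Gupta -> Bilal Volkov -> Ulric Oliveira -> Priya Diaz

Oona Gupta reports to Bilal Volkov. Bilal Volkov reports to Ulric Oliveira. Ulric Oliveira reports to Priya Diaz. Priya Diaz is at the top.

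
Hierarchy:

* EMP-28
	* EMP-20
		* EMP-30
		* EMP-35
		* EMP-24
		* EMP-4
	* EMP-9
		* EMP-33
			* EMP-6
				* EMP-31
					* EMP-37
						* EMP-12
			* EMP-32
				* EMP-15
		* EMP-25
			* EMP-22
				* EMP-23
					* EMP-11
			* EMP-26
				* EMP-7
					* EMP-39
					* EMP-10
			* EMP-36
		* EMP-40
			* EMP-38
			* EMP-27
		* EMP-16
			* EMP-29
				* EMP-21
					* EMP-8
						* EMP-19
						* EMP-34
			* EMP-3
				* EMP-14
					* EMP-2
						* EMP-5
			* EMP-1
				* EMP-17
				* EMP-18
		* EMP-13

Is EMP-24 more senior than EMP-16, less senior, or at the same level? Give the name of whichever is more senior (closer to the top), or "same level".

Both EMP-24 and EMP-16 are 2 levels below EMP-28.

same level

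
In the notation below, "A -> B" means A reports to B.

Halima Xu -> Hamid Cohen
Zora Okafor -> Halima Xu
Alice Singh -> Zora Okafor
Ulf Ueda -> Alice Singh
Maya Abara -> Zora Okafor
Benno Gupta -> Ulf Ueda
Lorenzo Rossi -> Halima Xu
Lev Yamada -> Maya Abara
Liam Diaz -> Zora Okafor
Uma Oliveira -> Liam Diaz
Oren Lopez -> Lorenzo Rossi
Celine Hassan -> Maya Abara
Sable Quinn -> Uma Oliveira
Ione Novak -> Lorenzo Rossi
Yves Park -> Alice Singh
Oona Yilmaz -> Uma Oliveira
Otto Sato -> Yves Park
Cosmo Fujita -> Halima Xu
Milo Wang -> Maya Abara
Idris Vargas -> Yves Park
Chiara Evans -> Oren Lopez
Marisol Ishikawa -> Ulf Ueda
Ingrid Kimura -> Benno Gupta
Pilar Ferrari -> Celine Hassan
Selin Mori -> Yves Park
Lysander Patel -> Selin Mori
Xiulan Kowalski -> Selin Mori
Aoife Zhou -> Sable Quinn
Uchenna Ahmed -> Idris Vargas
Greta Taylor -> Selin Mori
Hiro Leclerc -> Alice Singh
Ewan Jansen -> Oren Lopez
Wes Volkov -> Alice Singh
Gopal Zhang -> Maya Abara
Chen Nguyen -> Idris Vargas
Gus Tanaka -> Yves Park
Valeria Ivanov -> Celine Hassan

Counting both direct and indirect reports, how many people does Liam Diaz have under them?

4

Liam Diaz directly manages Uma Oliveira. Under Uma Oliveira: Oona Yilmaz, Sable Quinn, Aoife Zhou (3). That's 4 in total.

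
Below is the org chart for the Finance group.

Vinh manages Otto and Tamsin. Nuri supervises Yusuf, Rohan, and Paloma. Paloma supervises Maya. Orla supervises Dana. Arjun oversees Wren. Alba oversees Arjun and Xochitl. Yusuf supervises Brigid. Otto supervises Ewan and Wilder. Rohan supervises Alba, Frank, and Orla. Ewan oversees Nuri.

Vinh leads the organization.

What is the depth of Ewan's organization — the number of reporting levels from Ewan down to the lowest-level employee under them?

5

The longest chain under Ewan runs Ewan → Nuri → Rohan → Alba → Arjun → Wren, which is 5 levels below Ewan.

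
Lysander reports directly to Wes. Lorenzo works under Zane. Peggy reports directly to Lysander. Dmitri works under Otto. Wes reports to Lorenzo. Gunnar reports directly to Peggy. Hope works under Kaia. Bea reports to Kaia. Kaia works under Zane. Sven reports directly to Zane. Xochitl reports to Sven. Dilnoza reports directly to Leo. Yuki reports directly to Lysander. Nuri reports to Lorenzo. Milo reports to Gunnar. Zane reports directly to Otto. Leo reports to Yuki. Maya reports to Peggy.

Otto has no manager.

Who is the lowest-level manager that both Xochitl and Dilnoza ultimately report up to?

Xochitl's chain of managers is Sven, Zane, Otto. Dilnoza's chain of managers is Leo, Yuki, Lysander, Wes, Lorenzo, Zane, Otto. The first manager that appears in both chains is Zane.

Zane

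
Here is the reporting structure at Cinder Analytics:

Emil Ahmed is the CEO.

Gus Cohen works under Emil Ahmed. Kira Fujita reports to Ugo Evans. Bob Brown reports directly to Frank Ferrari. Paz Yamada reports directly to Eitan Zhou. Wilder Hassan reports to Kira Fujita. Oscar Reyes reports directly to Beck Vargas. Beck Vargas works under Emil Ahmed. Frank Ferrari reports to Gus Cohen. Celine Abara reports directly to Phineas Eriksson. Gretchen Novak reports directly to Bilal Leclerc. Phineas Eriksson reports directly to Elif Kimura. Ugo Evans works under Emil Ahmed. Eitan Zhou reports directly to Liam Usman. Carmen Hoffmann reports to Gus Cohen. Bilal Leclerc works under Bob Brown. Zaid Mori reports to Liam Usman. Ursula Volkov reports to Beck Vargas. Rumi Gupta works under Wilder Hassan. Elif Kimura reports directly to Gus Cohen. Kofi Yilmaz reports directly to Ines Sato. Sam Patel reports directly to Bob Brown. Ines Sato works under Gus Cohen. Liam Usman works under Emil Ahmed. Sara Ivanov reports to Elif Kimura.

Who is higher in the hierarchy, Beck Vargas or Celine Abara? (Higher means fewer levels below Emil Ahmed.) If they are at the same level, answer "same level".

Beck Vargas

Beck Vargas is 1 level below Emil Ahmed; Celine Abara is 4. Beck Vargas is higher.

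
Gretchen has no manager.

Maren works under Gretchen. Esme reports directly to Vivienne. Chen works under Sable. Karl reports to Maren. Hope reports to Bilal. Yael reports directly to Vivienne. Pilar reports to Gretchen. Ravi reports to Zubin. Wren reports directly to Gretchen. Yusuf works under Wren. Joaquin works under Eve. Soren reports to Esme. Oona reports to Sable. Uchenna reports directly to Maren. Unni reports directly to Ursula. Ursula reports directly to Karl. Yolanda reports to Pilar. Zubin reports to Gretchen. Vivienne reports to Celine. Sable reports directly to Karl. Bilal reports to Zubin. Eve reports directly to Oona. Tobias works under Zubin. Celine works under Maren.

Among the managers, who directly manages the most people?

Gretchen

Direct-report counts: Gretchen has 4; Wren has 1; Zubin has 3; Bilal has 1; Pilar has 1; Maren has 3; Celine has 1; Vivienne has 2; Esme has 1; Karl has 2; Ursula has 1; Sable has 2; Oona has 1; Eve has 1. The largest is 4, held by Gretchen.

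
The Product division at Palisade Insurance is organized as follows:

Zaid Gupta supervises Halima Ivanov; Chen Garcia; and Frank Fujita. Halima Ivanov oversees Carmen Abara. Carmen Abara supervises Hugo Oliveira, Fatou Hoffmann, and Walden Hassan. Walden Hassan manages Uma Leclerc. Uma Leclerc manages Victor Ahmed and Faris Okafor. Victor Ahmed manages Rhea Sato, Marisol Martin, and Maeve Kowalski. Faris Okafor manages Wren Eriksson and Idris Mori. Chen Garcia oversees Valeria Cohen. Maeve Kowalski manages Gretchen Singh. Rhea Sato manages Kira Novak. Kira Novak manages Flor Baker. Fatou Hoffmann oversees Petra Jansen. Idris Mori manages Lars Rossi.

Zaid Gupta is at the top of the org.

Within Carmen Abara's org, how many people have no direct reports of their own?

7

The people in Carmen Abara's organization with no one reporting to them are Petra Jansen, Hugo Oliveira, Lars Rossi, Wren Eriksson, Marisol Martin, Flor Baker, Gretchen Singh. That is 7.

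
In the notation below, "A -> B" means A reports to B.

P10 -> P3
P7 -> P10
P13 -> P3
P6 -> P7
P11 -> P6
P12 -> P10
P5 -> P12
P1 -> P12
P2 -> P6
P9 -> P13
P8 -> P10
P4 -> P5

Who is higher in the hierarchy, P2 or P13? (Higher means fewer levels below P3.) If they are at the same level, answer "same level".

P2 is 4 levels below P3; P13 is 1. P13 is higher.

P13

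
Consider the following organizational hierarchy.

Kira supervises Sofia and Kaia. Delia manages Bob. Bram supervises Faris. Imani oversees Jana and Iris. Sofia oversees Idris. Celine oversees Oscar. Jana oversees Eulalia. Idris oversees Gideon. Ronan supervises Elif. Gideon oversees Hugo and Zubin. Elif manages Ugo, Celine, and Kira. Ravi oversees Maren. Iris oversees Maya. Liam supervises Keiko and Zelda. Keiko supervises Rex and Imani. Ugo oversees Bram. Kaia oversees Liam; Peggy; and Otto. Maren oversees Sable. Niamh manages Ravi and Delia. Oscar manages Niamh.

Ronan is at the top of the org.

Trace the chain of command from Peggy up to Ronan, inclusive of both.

Peggy -> Kaia -> Kira -> Elif -> Ronan

Peggy reports to Kaia. Kaia reports to Kira. Kira reports to Elif. Elif reports to Ronan. Ronan is at the top.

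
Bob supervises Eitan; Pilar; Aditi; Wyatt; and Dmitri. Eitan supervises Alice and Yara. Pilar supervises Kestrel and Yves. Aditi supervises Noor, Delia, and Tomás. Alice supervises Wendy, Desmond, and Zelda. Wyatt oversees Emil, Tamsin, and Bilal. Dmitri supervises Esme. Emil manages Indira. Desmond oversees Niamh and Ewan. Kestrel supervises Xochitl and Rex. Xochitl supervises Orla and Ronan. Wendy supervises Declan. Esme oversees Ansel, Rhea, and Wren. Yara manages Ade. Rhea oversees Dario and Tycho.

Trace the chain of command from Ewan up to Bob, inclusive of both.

Ewan reports to Desmond. Desmond reports to Alice. Alice reports to Eitan. Eitan reports to Bob. Bob is at the top.

Ewan -> Desmond -> Alice -> Eitan -> Bob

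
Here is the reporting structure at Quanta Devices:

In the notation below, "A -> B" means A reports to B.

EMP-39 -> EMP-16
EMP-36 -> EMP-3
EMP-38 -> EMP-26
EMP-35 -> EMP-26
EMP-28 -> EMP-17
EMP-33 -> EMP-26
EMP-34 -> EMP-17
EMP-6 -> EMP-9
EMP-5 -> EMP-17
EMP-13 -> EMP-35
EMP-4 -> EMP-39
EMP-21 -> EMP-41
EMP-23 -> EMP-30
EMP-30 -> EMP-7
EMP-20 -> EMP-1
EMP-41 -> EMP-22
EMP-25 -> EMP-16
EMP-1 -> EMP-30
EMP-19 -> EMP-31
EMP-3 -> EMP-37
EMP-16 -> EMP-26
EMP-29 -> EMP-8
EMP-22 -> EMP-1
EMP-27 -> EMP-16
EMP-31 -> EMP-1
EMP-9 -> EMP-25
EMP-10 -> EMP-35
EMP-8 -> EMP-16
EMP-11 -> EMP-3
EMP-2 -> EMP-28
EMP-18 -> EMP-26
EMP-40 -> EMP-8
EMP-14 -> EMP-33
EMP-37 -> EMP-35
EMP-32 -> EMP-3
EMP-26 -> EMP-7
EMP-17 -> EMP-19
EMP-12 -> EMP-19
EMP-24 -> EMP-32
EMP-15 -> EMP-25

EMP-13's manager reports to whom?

EMP-26

EMP-13 reports to EMP-35, and EMP-35 reports to EMP-26. So EMP-13's skip-level manager is EMP-26.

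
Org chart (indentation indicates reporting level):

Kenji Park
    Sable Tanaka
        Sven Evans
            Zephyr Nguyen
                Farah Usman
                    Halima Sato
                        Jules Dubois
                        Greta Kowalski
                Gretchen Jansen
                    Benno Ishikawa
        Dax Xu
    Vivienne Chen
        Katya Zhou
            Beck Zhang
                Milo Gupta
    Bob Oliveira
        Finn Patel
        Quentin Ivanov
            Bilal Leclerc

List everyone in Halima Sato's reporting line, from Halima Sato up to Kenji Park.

Halima Sato -> Farah Usman -> Zephyr Nguyen -> Sven Evans -> Sable Tanaka -> Kenji Park

Halima Sato reports to Farah Usman. Farah Usman reports to Zephyr Nguyen. Zephyr Nguyen reports to Sven Evans. Sven Evans reports to Sable Tanaka. Sable Tanaka reports to Kenji Park. Kenji Park is at the top.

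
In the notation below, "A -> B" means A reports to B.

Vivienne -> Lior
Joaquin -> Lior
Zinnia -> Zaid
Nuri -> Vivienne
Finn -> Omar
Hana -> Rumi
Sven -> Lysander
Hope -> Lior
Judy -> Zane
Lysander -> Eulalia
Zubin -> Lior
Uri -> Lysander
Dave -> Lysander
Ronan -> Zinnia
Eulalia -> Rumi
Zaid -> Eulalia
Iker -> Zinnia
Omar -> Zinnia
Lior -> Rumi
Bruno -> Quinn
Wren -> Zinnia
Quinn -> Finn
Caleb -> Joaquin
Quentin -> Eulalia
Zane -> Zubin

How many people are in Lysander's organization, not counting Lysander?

3

Lysander directly manages Dave, Uri, Sven. Dave has no reports. Uri has no reports. Sven has no reports. So Lysander's organization is 3 direct reports plus everyone under them: 1 + 1 + 1 = 3.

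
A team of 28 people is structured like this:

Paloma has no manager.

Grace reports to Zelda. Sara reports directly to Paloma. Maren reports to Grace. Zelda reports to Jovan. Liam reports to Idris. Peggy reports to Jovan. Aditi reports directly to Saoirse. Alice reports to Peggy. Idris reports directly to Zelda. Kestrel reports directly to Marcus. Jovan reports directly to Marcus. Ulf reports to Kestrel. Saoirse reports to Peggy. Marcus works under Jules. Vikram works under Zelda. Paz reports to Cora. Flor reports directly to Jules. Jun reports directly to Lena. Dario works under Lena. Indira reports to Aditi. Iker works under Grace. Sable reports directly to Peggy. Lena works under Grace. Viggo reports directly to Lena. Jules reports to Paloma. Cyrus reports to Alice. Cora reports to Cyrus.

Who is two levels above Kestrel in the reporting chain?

Jules

Kestrel reports to Marcus, and Marcus reports to Jules. So Kestrel's skip-level manager is Jules.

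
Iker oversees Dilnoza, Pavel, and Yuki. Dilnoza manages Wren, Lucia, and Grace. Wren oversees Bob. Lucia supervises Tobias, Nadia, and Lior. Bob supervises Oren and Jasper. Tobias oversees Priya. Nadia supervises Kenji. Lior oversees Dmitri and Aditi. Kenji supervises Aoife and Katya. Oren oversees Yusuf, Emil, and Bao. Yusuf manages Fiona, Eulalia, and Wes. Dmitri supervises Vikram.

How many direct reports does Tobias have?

Tobias directly manages Priya. That is 1 direct report.

1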